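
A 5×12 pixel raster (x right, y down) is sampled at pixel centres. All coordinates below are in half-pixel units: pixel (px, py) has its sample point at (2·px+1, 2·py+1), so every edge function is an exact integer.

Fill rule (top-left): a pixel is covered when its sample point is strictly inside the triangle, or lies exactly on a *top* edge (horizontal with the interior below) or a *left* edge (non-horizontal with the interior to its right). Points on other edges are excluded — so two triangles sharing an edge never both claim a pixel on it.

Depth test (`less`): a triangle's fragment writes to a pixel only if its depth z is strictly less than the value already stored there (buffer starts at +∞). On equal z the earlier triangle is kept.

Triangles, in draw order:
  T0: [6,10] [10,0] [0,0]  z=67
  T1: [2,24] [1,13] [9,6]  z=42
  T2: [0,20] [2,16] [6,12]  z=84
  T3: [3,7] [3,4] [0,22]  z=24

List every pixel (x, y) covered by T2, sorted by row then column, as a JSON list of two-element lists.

T0:
  2·area = 100  (B↔C swapped to make it positive)
  edge (6, 10)→(0, 0): d=(-6,-10) top-left  bias=+0
  edge (0, 0)→(10, 0): d=(10,0) top-left  bias=+0
  edge (10, 0)→(6, 10): d=(-4,10) right/bottom  bias=-1
    (0,0)@(1, 1): e=[4,10,86] → X
    (1,0)@(3, 1): e=[24,10,66] → X
    (2,0)@(5, 1): e=[44,10,46] → X
    (3,0)@(7, 1): e=[64,10,26] → X
    (4,0)@(9, 1): e=[84,10,6] → X
    (0,1)@(1, 3): e=[-8,30,78] → .
    (1,1)@(3, 3): e=[12,30,58] → X
    (4,1)@(9, 3): e=[72,30,-2] → .
    (1,2)@(3, 5): e=[0,50,50] → X  [on edge]
    (4,2)@(9, 5): e=[60,50,-10] → .
    (1,3)@(3, 7): e=[-12,70,42] → .
    (2,3)@(5, 7): e=[8,70,22] → X
    (4,7)@(9, 15): e=[0,150,-50] → .  [on edge]
  covered (13 px):
    X X X X X
    . X X X .
    . X X X .
    . . X X .
    . . . . .
    . . . . .
    . . . . .
    . . . . .
    . . . . .
    . . . . .
    . . . . .
    . . . . .
T1:
  2·area = 95
  edge (2, 24)→(1, 13): d=(-1,-11) top-left  bias=+0
  edge (1, 13)→(9, 6): d=(8,-7) top-left  bias=+0
  edge (9, 6)→(2, 24): d=(-7,18) right/bottom  bias=-1
    (3,4)@(7, 9): e=[70,10,15] → X
    (4,4)@(9, 9): e=[92,24,-21] → .
    (2,5)@(5, 11): e=[46,12,37] → X
    (4,5)@(9, 11): e=[90,40,-35] → .
    (0,6)@(1, 13): e=[0,0,95] → X  [on edge]
    (1,6)@(3, 13): e=[22,14,59] → X
    (3,6)@(7, 13): e=[66,42,-13] → .
    (0,7)@(1, 15): e=[-2,16,81] → .
    (1,7)@(3, 15): e=[20,30,45] → X
    (3,7)@(7, 15): e=[64,58,-27] → .
    (1,8)@(3, 17): e=[18,46,31] → X
    (2,8)@(5, 17): e=[40,60,-5] → .
  covered (11 px):
    . . . . .
    . . . . .
    . . . . .
    . . . . .
    . . . X .
    . . X X .
    X X X . .
    . X X . .
    . X . . .
    . X . . .
    . X . . .
    . . . . .
T2:
  2·area = 8
  edge (0, 20)→(2, 16): d=(2,-4) top-left  bias=+0
  edge (2, 16)→(6, 12): d=(4,-4) top-left  bias=+0
  edge (6, 12)→(0, 20): d=(-6,8) right/bottom  bias=-1
    (4,4)@(9, 9): e=[14,0,-6] → .  [on edge]
    (3,5)@(7, 11): e=[10,0,-2] → .  [on edge]
    (2,6)@(5, 13): e=[6,0,2] → X  [on edge]
    (3,6)@(7, 13): e=[14,8,-14] → .
    (1,7)@(3, 15): e=[2,0,6] → X  [on edge]
    (2,7)@(5, 15): e=[10,8,-10] → .
    (0,8)@(1, 17): e=[-2,0,10] → .  [on edge]
    (1,8)@(3, 17): e=[6,8,-6] → .
  covered (2 px):
    . . . . .
    . . . . .
    . . . . .
    . . . . .
    . . . . .
    . . . . .
    . . X . .
    . X . . .
    . . . . .
    . . . . .
    . . . . .
    . . . . .
T3:
  2·area = 9  (B↔C swapped to make it positive)
  edge (3, 7)→(0, 22): d=(-3,15) right/bottom  bias=-1
  edge (0, 22)→(3, 4): d=(3,-18) top-left  bias=+0
  edge (3, 4)→(3, 7): d=(0,3) right/bottom  bias=-1
    (1,0)@(3, 1): e=[18,-9,0] → .  [on edge]
    (1,1)@(3, 3): e=[12,-3,0] → .  [on edge]
    (1,2)@(3, 5): e=[6,3,0] → .  [on edge]
    (1,3)@(3, 7): e=[0,9,0] → .  [on edge]
    (1,4)@(3, 9): e=[-6,15,0] → .  [on edge]
    (1,5)@(3, 11): e=[-12,21,0] → .  [on edge]
    (1,6)@(3, 13): e=[-18,27,0] → .  [on edge]
    (1,7)@(3, 15): e=[-24,33,0] → .  [on edge]
    (0,8)@(1, 17): e=[0,3,6] → .  [on edge]
    (1,8)@(3, 17): e=[-30,39,0] → .  [on edge]
    (1,9)@(3, 19): e=[-36,45,0] → .  [on edge]
    (1,10)@(3, 21): e=[-42,51,0] → .  [on edge]
    (1,11)@(3, 23): e=[-48,57,0] → .  [on edge]
  covered (0 px):
    . . . . .
    . . . . .
    . . . . .
    . . . . .
    . . . . .
    . . . . .
    . . . . .
    . . . . .
    . . . . .
    . . . . .
    . . . . .
    . . . . .

Answer: [[2,6],[1,7]]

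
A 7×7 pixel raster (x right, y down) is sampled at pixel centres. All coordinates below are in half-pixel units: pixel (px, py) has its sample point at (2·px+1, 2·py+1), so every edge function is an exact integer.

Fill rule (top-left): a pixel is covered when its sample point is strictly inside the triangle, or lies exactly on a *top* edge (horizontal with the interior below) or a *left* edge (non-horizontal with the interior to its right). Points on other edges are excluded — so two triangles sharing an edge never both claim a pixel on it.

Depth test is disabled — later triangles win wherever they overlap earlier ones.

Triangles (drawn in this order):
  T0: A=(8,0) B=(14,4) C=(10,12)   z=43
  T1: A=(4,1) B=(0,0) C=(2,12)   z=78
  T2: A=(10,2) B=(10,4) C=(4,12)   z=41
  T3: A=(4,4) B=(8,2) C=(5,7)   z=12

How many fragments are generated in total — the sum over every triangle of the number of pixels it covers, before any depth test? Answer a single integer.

T0:
  2·area = 64
  edge (8, 0)→(14, 4): d=(6,4) right/bottom  bias=-1
  edge (14, 4)→(10, 12): d=(-4,8) right/bottom  bias=-1
  edge (10, 12)→(8, 0): d=(-2,-12) top-left  bias=+0
    (4,0)@(9, 1): e=[2,52,10] → █
    (5,0)@(11, 1): e=[-6,36,34] → ·
    (4,1)@(9, 3): e=[14,44,6] → █
    (5,1)@(11, 3): e=[6,28,30] → █
    (6,1)@(13, 3): e=[-2,12,54] → ·
    (4,2)@(9, 5): e=[26,36,2] → █
    (6,2)@(13, 5): e=[10,4,50] → █
    (4,3)@(9, 7): e=[38,28,-2] → ·
    (5,3)@(11, 7): e=[30,12,22] → █
    (6,3)@(13, 7): e=[22,-4,46] → ·
    (5,4)@(11, 9): e=[42,4,18] → █
    (6,4)@(13, 9): e=[34,-12,42] → ·
  covered (8 px):
    · · · · █ · ·
    · · · · █ █ ·
    · · · · █ █ █
    · · · · · █ ·
    · · · · · █ ·
    · · · · · · ·
    · · · · · · ·
T1:
  2·area = 46  (B↔C swapped to make it positive)
  edge (4, 1)→(2, 12): d=(-2,11) right/bottom  bias=-1
  edge (2, 12)→(0, 0): d=(-2,-12) top-left  bias=+0
  edge (0, 0)→(4, 1): d=(4,1) right/bottom  bias=-1
    (0,0)@(1, 1): e=[33,10,3] → █
    (1,0)@(3, 1): e=[11,34,1] → █
    (2,0)@(5, 1): e=[-11,58,-1] → ·
    (0,1)@(1, 3): e=[29,6,11] → █
    (2,1)@(5, 3): e=[-15,54,7] → ·
    (0,2)@(1, 5): e=[25,2,19] → █
    (2,2)@(5, 5): e=[-19,50,15] → ·
    (0,3)@(1, 7): e=[21,-2,27] → ·
    (1,3)@(3, 7): e=[-1,22,25] → ·
  covered (6 px):
    █ █ · · · · ·
    █ █ · · · · ·
    █ █ · · · · ·
    · · · · · · ·
    · · · · · · ·
    · · · · · · ·
    · · · · · · ·
T2:
  2·area = 12
  edge (10, 2)→(10, 4): d=(0,2) right/bottom  bias=-1
  edge (10, 4)→(4, 12): d=(-6,8) right/bottom  bias=-1
  edge (4, 12)→(10, 2): d=(6,-10) top-left  bias=+0
    (4,2)@(9, 5): e=[2,2,8] → █
    (5,2)@(11, 5): e=[-2,-14,28] → ·
    (3,3)@(7, 7): e=[6,6,0] → █  [on edge]
    (4,3)@(9, 7): e=[2,-10,20] → ·
    (3,4)@(7, 9): e=[6,-6,12] → ·
  covered (2 px):
    · · · · · · ·
    · · · · · · ·
    · · · · █ · ·
    · · · █ · · ·
    · · · · · · ·
    · · · · · · ·
    · · · · · · ·
T3:
  2·area = 14
  edge (4, 4)→(8, 2): d=(4,-2) top-left  bias=+0
  edge (8, 2)→(5, 7): d=(-3,5) right/bottom  bias=-1
  edge (5, 7)→(4, 4): d=(-1,-3) top-left  bias=+0
    (1,0)@(3, 1): e=[-14,28,0] → ·  [on edge]
    (3,1)@(7, 3): e=[2,2,10] → █
    (4,1)@(9, 3): e=[6,-8,16] → ·
    (2,2)@(5, 5): e=[6,6,2] → █
    (3,2)@(7, 5): e=[10,-4,8] → ·
    (2,3)@(5, 7): e=[14,0,0] → ·  [on edge]
    (3,6)@(7, 13): e=[42,-28,0] → ·  [on edge]
  covered (2 px):
    · · · · · · ·
    · · · █ · · ·
    · · █ · · · ·
    · · · · · · ·
    · · · · · · ·
    · · · · · · ·
    · · · · · · ·

Final: 18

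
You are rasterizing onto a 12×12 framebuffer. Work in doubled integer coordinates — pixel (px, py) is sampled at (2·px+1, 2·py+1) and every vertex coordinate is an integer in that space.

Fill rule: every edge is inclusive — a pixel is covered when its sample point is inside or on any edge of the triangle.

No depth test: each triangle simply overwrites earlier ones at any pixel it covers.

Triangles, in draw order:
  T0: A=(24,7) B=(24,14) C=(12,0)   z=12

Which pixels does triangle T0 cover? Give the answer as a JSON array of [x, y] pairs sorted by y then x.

T0:
  2·area = 84
  edge (24, 7)→(24, 14): d=(0,7) inclusive
  edge (24, 14)→(12, 0): d=(-12,-14) inclusive
  edge (12, 0)→(24, 7): d=(12,7) inclusive
    (6,0)@(13, 1): e=[77,2,5] → █
    (7,0)@(15, 1): e=[63,30,-9] → ·
    (6,1)@(13, 3): e=[77,-22,29] → ·
    (7,1)@(15, 3): e=[63,6,15] → █
    (8,1)@(17, 3): e=[49,34,1] → █
    (9,1)@(19, 3): e=[35,62,-13] → ·
    (7,2)@(15, 5): e=[63,-18,39] → ·
    (8,2)@(17, 5): e=[49,10,25] → █
    (9,2)@(19, 5): e=[35,38,11] → █
    (10,2)@(21, 5): e=[21,66,-3] → ·
    (8,3)@(17, 7): e=[49,-14,49] → ·
    (9,3)@(19, 7): e=[35,14,35] → █
  covered (11 px):
    · · · · · · █ · · · · ·
    · · · · · · · █ █ · · ·
    · · · · · · · · █ █ · ·
    · · · · · · · · · █ █ █
    · · · · · · · · · · █ █
    · · · · · · · · · · · █
    · · · · · · · · · · · ·
    · · · · · · · · · · · ·
    · · · · · · · · · · · ·
    · · · · · · · · · · · ·
    · · · · · · · · · · · ·
    · · · · · · · · · · · ·

Final: [[6,0],[7,1],[8,1],[8,2],[9,2],[9,3],[10,3],[11,3],[10,4],[11,4],[11,5]]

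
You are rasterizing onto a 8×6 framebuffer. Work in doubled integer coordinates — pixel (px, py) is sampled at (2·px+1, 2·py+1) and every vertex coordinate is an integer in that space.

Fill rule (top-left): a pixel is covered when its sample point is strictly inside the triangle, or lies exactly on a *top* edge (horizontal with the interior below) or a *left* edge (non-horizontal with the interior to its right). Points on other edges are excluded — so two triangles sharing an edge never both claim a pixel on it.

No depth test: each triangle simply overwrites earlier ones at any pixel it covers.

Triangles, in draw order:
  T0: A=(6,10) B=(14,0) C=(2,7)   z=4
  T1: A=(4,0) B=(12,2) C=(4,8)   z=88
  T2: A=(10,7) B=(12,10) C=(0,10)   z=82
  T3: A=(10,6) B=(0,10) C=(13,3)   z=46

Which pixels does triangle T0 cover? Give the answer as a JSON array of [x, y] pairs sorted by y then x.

T0:
  2·area = 64  (B↔C swapped to make it positive)
  edge (6, 10)→(2, 7): d=(-4,-3) top-left  bias=+0
  edge (2, 7)→(14, 0): d=(12,-7) top-left  bias=+0
  edge (14, 0)→(6, 10): d=(-8,10) right/bottom  bias=-1
    (6,0)@(13, 1): e=[57,5,2] → █
    (7,0)@(15, 1): e=[63,19,-18] → ·
    (4,1)@(9, 3): e=[37,1,26] → █
    (5,1)@(11, 3): e=[43,15,6] → █
    (6,1)@(13, 3): e=[49,29,-14] → ·
    (3,2)@(7, 5): e=[23,11,30] → █
    (5,2)@(11, 5): e=[35,39,-10] → ·
    (1,3)@(3, 7): e=[3,7,54] → █
    (2,3)@(5, 7): e=[9,21,34] → █
    (4,3)@(9, 7): e=[21,49,-6] → ·
    (1,4)@(3, 9): e=[-5,31,38] → ·
    (2,4)@(5, 9): e=[1,45,18] → █
  covered (9 px):
    · · · · · · █ ·
    · · · · █ █ · ·
    · · · █ █ · · ·
    · █ █ █ · · · ·
    · · █ · · · · ·
    · · · · · · · ·
T1:
  2·area = 64
  edge (4, 0)→(12, 2): d=(8,2) right/bottom  bias=-1
  edge (12, 2)→(4, 8): d=(-8,6) right/bottom  bias=-1
  edge (4, 8)→(4, 0): d=(0,-8) top-left  bias=+0
    (2,0)@(5, 1): e=[6,50,8] → █
    (3,0)@(7, 1): e=[2,38,24] → █
    (4,0)@(9, 1): e=[-2,26,40] → ·
    (2,1)@(5, 3): e=[22,34,8] → █
    (4,1)@(9, 3): e=[14,10,40] → █
    (5,1)@(11, 3): e=[10,-2,56] → ·
    (2,2)@(5, 5): e=[38,18,8] → █
    (4,2)@(9, 5): e=[30,-6,40] → ·
    (2,3)@(5, 7): e=[54,2,8] → █
    (3,3)@(7, 7): e=[50,-10,24] → ·
    (2,4)@(5, 9): e=[70,-14,8] → ·
  covered (8 px):
    · · █ █ · · · ·
    · · █ █ █ · · ·
    · · █ █ · · · ·
    · · █ · · · · ·
    · · · · · · · ·
    · · · · · · · ·
T2:
  2·area = 36
  edge (10, 7)→(12, 10): d=(2,3) right/bottom  bias=-1
  edge (12, 10)→(0, 10): d=(-12,0) right/bottom  bias=-1
  edge (0, 10)→(10, 7): d=(10,-3) top-left  bias=+0
    (2,4)@(5, 9): e=[19,12,5] → █
    (3,4)@(7, 9): e=[13,12,11] → █
    (4,4)@(9, 9): e=[7,12,17] → █
    (5,4)@(11, 9): e=[1,12,23] → █
    (6,4)@(13, 9): e=[-5,12,29] → ·
    (2,5)@(5, 11): e=[23,-12,25] → ·
    (3,5)@(7, 11): e=[17,-12,31] → ·
    (4,5)@(9, 11): e=[11,-12,37] → ·
    (5,5)@(11, 11): e=[5,-12,43] → ·
  covered (4 px):
    · · · · · · · ·
    · · · · · · · ·
    · · · · · · · ·
    · · · · · · · ·
    · · █ █ █ █ · ·
    · · · · · · · ·
T3:
  2·area = 18
  edge (10, 6)→(0, 10): d=(-10,4) right/bottom  bias=-1
  edge (0, 10)→(13, 3): d=(13,-7) top-left  bias=+0
  edge (13, 3)→(10, 6): d=(-3,3) right/bottom  bias=-1
    (7,0)@(15, 1): e=[30,-12,0] → ·  [on edge]
    (6,1)@(13, 3): e=[18,0,0] → ·  [on edge]
    (5,2)@(11, 5): e=[6,12,0] → ·  [on edge]
    (3,3)@(7, 7): e=[2,10,6] → █
    (4,3)@(9, 7): e=[-6,24,0] → ·  [on edge]
    (3,4)@(7, 9): e=[-18,36,0] → ·  [on edge]
    (2,5)@(5, 11): e=[-30,48,0] → ·  [on edge]
  covered (1 px):
    · · · · · · · ·
    · · · · · · · ·
    · · · · · · · ·
    · · · █ · · · ·
    · · · · · · · ·
    · · · · · · · ·

Answer: [[6,0],[4,1],[5,1],[3,2],[4,2],[1,3],[2,3],[3,3],[2,4]]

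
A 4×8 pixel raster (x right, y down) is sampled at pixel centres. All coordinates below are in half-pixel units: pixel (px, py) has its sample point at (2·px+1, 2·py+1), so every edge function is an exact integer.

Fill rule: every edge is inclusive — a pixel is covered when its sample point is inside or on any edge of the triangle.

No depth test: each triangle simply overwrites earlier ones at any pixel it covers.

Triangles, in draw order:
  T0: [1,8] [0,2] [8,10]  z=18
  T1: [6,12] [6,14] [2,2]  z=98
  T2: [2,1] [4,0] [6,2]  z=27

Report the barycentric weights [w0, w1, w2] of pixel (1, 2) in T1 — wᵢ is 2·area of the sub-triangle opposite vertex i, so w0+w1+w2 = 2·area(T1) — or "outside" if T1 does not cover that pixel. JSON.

T0:
  2·area = 40
  edge (1, 8)→(0, 2): d=(-1,-6) inclusive
  edge (0, 2)→(8, 10): d=(8,8) inclusive
  edge (8, 10)→(1, 8): d=(-7,-2) inclusive
    (0,1)@(1, 3): e=[5,0,35] → █  [on edge]
    (1,1)@(3, 3): e=[17,-16,39] → ·
    (0,2)@(1, 5): e=[3,16,21] → █
    (1,2)@(3, 5): e=[15,0,25] → █  [on edge]
    (2,2)@(5, 5): e=[27,-16,29] → ·
    (0,3)@(1, 7): e=[1,32,7] → █
    (2,3)@(5, 7): e=[25,0,15] → █  [on edge]
    (3,3)@(7, 7): e=[37,-16,19] → ·
    (0,4)@(1, 9): e=[-1,48,-7] → ·
    (1,4)@(3, 9): e=[11,32,-3] → ·
    (2,4)@(5, 9): e=[23,16,1] → █
    (3,4)@(7, 9): e=[35,0,5] → █  [on edge]
  covered (8 px):
    · · · ·
    █ · · ·
    █ █ · ·
    █ █ █ ·
    · · █ █
    · · · ·
    · · · ·
    · · · ·
T1:
  2·area = 8
  edge (6, 12)→(6, 14): d=(0,2) inclusive
  edge (6, 14)→(2, 2): d=(-4,-12) inclusive
  edge (2, 2)→(6, 12): d=(4,10) inclusive
    (1,2)@(3, 5): e=[6,0,2] → █  [on edge]
    (2,2)@(5, 5): e=[2,24,-18] → ·
    (1,3)@(3, 7): e=[6,-8,10] → ·
    (2,5)@(5, 11): e=[2,0,6] → █  [on edge]
    (3,5)@(7, 11): e=[-2,24,-14] → ·
    (2,6)@(5, 13): e=[2,-8,14] → ·
  covered (2 px):
    · · · ·
    · · · ·
    · █ · ·
    · · · ·
    · · · ·
    · · █ ·
    · · · ·
    · · · ·
T2:
  2·area = 6
  edge (2, 1)→(4, 0): d=(2,-1) inclusive
  edge (4, 0)→(6, 2): d=(2,2) inclusive
  edge (6, 2)→(2, 1): d=(-4,-1) inclusive
    (1,0)@(3, 1): e=[1,4,1] → █
    (2,0)@(5, 1): e=[3,0,3] → █  [on edge]
    (3,0)@(7, 1): e=[5,-4,5] → ·
    (1,1)@(3, 3): e=[5,8,-7] → ·
    (2,1)@(5, 3): e=[7,4,-5] → ·
    (3,1)@(7, 3): e=[9,0,-3] → ·  [on edge]
  covered (2 px):
    · █ █ ·
    · · · ·
    · · · ·
    · · · ·
    · · · ·
    · · · ·
    · · · ·
    · · · ·

Result: [0,2,6]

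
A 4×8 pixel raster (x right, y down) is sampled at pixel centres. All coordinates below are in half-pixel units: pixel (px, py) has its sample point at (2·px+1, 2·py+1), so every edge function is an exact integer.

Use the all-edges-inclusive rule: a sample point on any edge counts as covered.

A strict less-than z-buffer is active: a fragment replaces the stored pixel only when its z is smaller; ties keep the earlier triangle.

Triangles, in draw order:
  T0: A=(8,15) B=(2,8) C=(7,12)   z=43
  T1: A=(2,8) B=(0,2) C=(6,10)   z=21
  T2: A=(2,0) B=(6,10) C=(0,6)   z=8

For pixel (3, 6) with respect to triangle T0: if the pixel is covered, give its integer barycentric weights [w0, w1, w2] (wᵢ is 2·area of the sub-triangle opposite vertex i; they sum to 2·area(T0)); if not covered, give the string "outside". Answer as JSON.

T0:
  2·area = 11
  edge (8, 15)→(2, 8): d=(-6,-7) inclusive
  edge (2, 8)→(7, 12): d=(5,4) inclusive
  edge (7, 12)→(8, 15): d=(1,3) inclusive
    (1,4)@(3, 9): e=[1,1,9] → █
    (2,4)@(5, 9): e=[15,-7,3] → ·
    (1,5)@(3, 11): e=[-11,11,11] → ·
    (2,5)@(5, 11): e=[3,3,5] → █
    (3,5)@(7, 11): e=[17,-5,-1] → ·
    (2,6)@(5, 13): e=[-9,13,7] → ·
    (3,6)@(7, 13): e=[5,5,1] → █
    (3,7)@(7, 15): e=[-7,15,3] → ·
  covered (3 px):
    · · · ·
    · · · ·
    · · · ·
    · · · ·
    · █ · ·
    · · █ ·
    · · · █
    · · · ·
T1:
  2·area = 20
  edge (2, 8)→(0, 2): d=(-2,-6) inclusive
  edge (0, 2)→(6, 10): d=(6,8) inclusive
  edge (6, 10)→(2, 8): d=(-4,-2) inclusive
    (0,2)@(1, 5): e=[0,10,10] → █  [on edge]
    (1,2)@(3, 5): e=[12,-6,14] → ·
    (0,3)@(1, 7): e=[-4,22,2] → ·
    (1,3)@(3, 7): e=[8,6,6] → █
    (2,3)@(5, 7): e=[20,-10,10] → ·
    (1,4)@(3, 9): e=[4,18,-2] → ·
    (2,4)@(5, 9): e=[16,2,2] → █
    (3,4)@(7, 9): e=[28,-14,6] → ·
    (1,5)@(3, 11): e=[0,30,-10] → ·  [on edge]
    (2,5)@(5, 11): e=[12,14,-6] → ·
  covered (3 px):
    · · · ·
    · · · ·
    █ · · ·
    · █ · ·
    · · █ ·
    · · · ·
    · · · ·
    · · · ·
T2:
  2·area = 44
  edge (2, 0)→(6, 10): d=(4,10) inclusive
  edge (6, 10)→(0, 6): d=(-6,-4) inclusive
  edge (0, 6)→(2, 0): d=(2,-6) inclusive
    (0,1)@(1, 3): e=[22,22,0] → █  [on edge]
    (1,1)@(3, 3): e=[2,30,12] → █
    (2,1)@(5, 3): e=[-18,38,24] → ·
    (0,2)@(1, 5): e=[30,10,4] → █
    (2,2)@(5, 5): e=[-10,26,28] → ·
    (0,3)@(1, 7): e=[38,-2,8] → ·
    (1,3)@(3, 7): e=[18,6,20] → █
    (2,3)@(5, 7): e=[-2,14,32] → ·
    (1,4)@(3, 9): e=[26,-6,24] → ·
    (2,4)@(5, 9): e=[6,2,36] → █
    (3,4)@(7, 9): e=[-14,10,48] → ·
    (2,5)@(5, 11): e=[14,-10,40] → ·
  covered (6 px):
    · · · ·
    █ █ · ·
    █ █ · ·
    · █ · ·
    · · █ ·
    · · · ·
    · · · ·
    · · · ·

Final: [5,1,5]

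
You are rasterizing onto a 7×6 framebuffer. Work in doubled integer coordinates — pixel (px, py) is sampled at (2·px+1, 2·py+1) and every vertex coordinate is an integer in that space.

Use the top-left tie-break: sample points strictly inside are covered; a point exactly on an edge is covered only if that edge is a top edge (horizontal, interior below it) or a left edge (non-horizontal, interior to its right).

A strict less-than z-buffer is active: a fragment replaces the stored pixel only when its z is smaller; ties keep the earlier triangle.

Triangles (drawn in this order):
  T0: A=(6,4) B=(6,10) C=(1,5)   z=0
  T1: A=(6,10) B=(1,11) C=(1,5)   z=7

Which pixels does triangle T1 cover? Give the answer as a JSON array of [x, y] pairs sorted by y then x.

T0:
  2·area = 30
  edge (6, 4)→(6, 10): d=(0,6) right/bottom  bias=-1
  edge (6, 10)→(1, 5): d=(-5,-5) top-left  bias=+0
  edge (1, 5)→(6, 4): d=(5,-1) top-left  bias=+0
    (5,1)@(11, 3): e=[-30,60,0] → .  [on edge]
    (0,2)@(1, 5): e=[30,0,0] → X  [on edge]
    (1,2)@(3, 5): e=[18,10,2] → X
    (2,2)@(5, 5): e=[6,20,4] → X
    (3,2)@(7, 5): e=[-6,30,6] → .
    (0,3)@(1, 7): e=[30,-10,10] → .
    (1,3)@(3, 7): e=[18,0,12] → X  [on edge]
    (3,3)@(7, 7): e=[-6,20,16] → .
    (1,4)@(3, 9): e=[18,-10,22] → .
    (2,4)@(5, 9): e=[6,0,24] → X  [on edge]
    (3,4)@(7, 9): e=[-6,10,26] → .
    (2,5)@(5, 11): e=[6,-10,34] → .
    (3,5)@(7, 11): e=[-6,0,36] → .  [on edge]
  covered (6 px):
    . . . . . . .
    . . . . . . .
    X X X . . . .
    . X X . . . .
    . . X . . . .
    . . . . . . .
T1:
  2·area = 30
  edge (6, 10)→(1, 11): d=(-5,1) right/bottom  bias=-1
  edge (1, 11)→(1, 5): d=(0,-6) top-left  bias=+0
  edge (1, 5)→(6, 10): d=(5,5) right/bottom  bias=-1
    (0,0)@(1, 1): e=[50,0,-20] → .  [on edge]
    (0,1)@(1, 3): e=[40,0,-10] → .  [on edge]
    (0,2)@(1, 5): e=[30,0,0] → .  [on edge]
    (0,3)@(1, 7): e=[20,0,10] → X  [on edge]
    (1,3)@(3, 7): e=[18,12,0] → .  [on edge]
    (0,4)@(1, 9): e=[10,0,20] → X  [on edge]
    (1,4)@(3, 9): e=[8,12,10] → X
    (2,4)@(5, 9): e=[6,24,0] → .  [on edge]
    (5,4)@(11, 9): e=[0,60,-30] → .  [on edge]
    (0,5)@(1, 11): e=[0,0,30] → .  [on edge]
    (1,5)@(3, 11): e=[-2,12,20] → .
    (3,5)@(7, 11): e=[-6,36,0] → .  [on edge]
  covered (3 px):
    . . . . . . .
    . . . . . . .
    . . . . . . .
    X . . . . . .
    X X . . . . .
    . . . . . . .

Result: [[0,3],[0,4],[1,4]]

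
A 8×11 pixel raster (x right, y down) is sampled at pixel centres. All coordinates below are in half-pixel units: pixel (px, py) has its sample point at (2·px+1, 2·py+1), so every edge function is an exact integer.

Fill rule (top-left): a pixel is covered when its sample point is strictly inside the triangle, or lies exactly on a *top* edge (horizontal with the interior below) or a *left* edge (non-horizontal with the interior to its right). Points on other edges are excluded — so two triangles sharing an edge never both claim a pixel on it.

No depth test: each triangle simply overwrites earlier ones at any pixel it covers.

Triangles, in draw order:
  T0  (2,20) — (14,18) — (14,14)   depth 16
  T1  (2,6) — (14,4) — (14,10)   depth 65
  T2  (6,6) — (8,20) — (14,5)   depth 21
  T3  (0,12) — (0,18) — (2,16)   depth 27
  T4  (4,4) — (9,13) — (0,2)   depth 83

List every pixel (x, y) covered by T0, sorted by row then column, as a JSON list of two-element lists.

T0:
  2·area = 48  (B↔C swapped to make it positive)
  edge (2, 20)→(14, 14): d=(12,-6) top-left  bias=+0
  edge (14, 14)→(14, 18): d=(0,4) right/bottom  bias=-1
  edge (14, 18)→(2, 20): d=(-12,2) right/bottom  bias=-1
    (6,7)@(13, 15): e=[6,4,38] → X
    (7,7)@(15, 15): e=[18,-4,34] → .
    (4,8)@(9, 17): e=[6,20,22] → X
    (5,8)@(11, 17): e=[18,12,18] → X
    (7,8)@(15, 17): e=[42,-4,10] → .
    (2,9)@(5, 19): e=[6,36,6] → X
    (3,9)@(7, 19): e=[18,28,2] → X
    (4,9)@(9, 19): e=[30,20,-2] → .
    (5,9)@(11, 19): e=[42,12,-6] → .
    (6,9)@(13, 19): e=[54,4,-10] → .
    (2,10)@(5, 21): e=[30,36,-18] → .
    (3,10)@(7, 21): e=[42,28,-22] → .
  covered (6 px):
    . . . . . . . .
    . . . . . . . .
    . . . . . . . .
    . . . . . . . .
    . . . . . . . .
    . . . . . . . .
    . . . . . . . .
    . . . . . . X .
    . . . . X X X .
    . . X X . . . .
    . . . . . . . .
T1:
  2·area = 72
  edge (2, 6)→(14, 4): d=(12,-2) top-left  bias=+0
  edge (14, 4)→(14, 10): d=(0,6) right/bottom  bias=-1
  edge (14, 10)→(2, 6): d=(-12,-4) top-left  bias=+0
    (4,2)@(9, 5): e=[2,30,40] → X
    (5,2)@(11, 5): e=[6,18,48] → X
    (6,2)@(13, 5): e=[10,6,56] → X
    (7,2)@(15, 5): e=[14,-6,64] → .
    (2,3)@(5, 7): e=[18,54,0] → X  [on edge]
    (3,3)@(7, 7): e=[22,42,8] → X
    (7,3)@(15, 7): e=[38,-6,40] → .
    (2,4)@(5, 9): e=[42,54,-24] → .
    (3,4)@(7, 9): e=[46,42,-16] → .
    (4,4)@(9, 9): e=[50,30,-8] → .
    (5,4)@(11, 9): e=[54,18,0] → X  [on edge]
    (7,4)@(15, 9): e=[62,-6,16] → .
  covered (10 px):
    . . . . . . . .
    . . . . . . . .
    . . . . X X X .
    . . X X X X X .
    . . . . . X X .
    . . . . . . . .
    . . . . . . . .
    . . . . . . . .
    . . . . . . . .
    . . . . . . . .
    . . . . . . . .
T2:
  2·area = 114  (B↔C swapped to make it positive)
  edge (6, 6)→(14, 5): d=(8,-1) top-left  bias=+0
  edge (14, 5)→(8, 20): d=(-6,15) right/bottom  bias=-1
  edge (8, 20)→(6, 6): d=(-2,-14) top-left  bias=+0
    (3,3)@(7, 7): e=[9,93,12] → X
    (4,3)@(9, 7): e=[11,63,40] → X
    (5,3)@(11, 7): e=[13,33,68] → X
    (6,3)@(13, 7): e=[15,3,96] → X
    (7,3)@(15, 7): e=[17,-27,124] → .
    (3,4)@(7, 9): e=[25,81,8] → X
    (6,4)@(13, 9): e=[31,-9,92] → .
    (3,5)@(7, 11): e=[41,69,4] → X
    (6,5)@(13, 11): e=[47,-21,88] → .
    (3,6)@(7, 13): e=[57,57,0] → X  [on edge]
    (5,6)@(11, 13): e=[61,-3,56] → .
    (3,7)@(7, 15): e=[73,45,-4] → .
  covered (14 px):
    . . . . . . . .
    . . . . . . . .
    . . . . . . . .
    . . . X X X X .
    . . . X X X . .
    . . . X X X . .
    . . . X X . . .
    . . . . X . . .
    . . . . X . . .
    . . . . . . . .
    . . . . . . . .
T3:
  2·area = 12  (B↔C swapped to make it positive)
  edge (0, 12)→(2, 16): d=(2,4) right/bottom  bias=-1
  edge (2, 16)→(0, 18): d=(-2,2) right/bottom  bias=-1
  edge (0, 18)→(0, 12): d=(0,-6) top-left  bias=+0
    (7,1)@(15, 3): e=[-78,0,90] → .  [on edge]
    (6,2)@(13, 5): e=[-66,0,78] → .  [on edge]
    (5,3)@(11, 7): e=[-54,0,66] → .  [on edge]
    (4,4)@(9, 9): e=[-42,0,54] → .  [on edge]
    (3,5)@(7, 11): e=[-30,0,42] → .  [on edge]
    (2,6)@(5, 13): e=[-18,0,30] → .  [on edge]
    (0,7)@(1, 15): e=[2,4,6] → X
    (1,7)@(3, 15): e=[-6,0,18] → .  [on edge]
    (0,8)@(1, 17): e=[6,0,6] → .  [on edge]
  covered (1 px):
    . . . . . . . .
    . . . . . . . .
    . . . . . . . .
    . . . . . . . .
    . . . . . . . .
    . . . . . . . .
    . . . . . . . .
    X . . . . . . .
    . . . . . . . .
    . . . . . . . .
    . . . . . . . .
T4:
  2·area = 26
  edge (4, 4)→(9, 13): d=(5,9) right/bottom  bias=-1
  edge (9, 13)→(0, 2): d=(-9,-11) top-left  bias=+0
  edge (0, 2)→(4, 4): d=(4,2) right/bottom  bias=-1
    (0,1)@(1, 3): e=[22,2,2] → X
    (1,1)@(3, 3): e=[4,24,-2] → .
    (0,2)@(1, 5): e=[32,-16,10] → .
    (1,2)@(3, 5): e=[14,6,6] → X
    (2,2)@(5, 5): e=[-4,28,2] → .
    (1,3)@(3, 7): e=[24,-12,14] → .
    (2,3)@(5, 7): e=[6,10,10] → X
    (3,3)@(7, 7): e=[-12,32,6] → .
    (2,4)@(5, 9): e=[16,-8,18] → .
    (4,6)@(9, 13): e=[0,0,26] → .  [on edge]
  covered (3 px):
    . . . . . . . .
    X . . . . . . .
    . X . . . . . .
    . . X . . . . .
    . . . . . . . .
    . . . . . . . .
    . . . . . . . .
    . . . . . . . .
    . . . . . . . .
    . . . . . . . .
    . . . . . . . .

Result: [[6,7],[4,8],[5,8],[6,8],[2,9],[3,9]]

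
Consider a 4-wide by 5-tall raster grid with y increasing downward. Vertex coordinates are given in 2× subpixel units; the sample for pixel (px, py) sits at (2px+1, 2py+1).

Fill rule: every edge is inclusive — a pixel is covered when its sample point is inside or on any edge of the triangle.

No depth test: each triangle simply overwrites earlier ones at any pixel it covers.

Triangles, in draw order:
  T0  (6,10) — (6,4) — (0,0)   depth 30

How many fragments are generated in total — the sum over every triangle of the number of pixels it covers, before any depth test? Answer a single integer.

T0:
  2·area = 36  (B↔C swapped to make it positive)
  edge (6, 10)→(0, 0): d=(-6,-10) inclusive
  edge (0, 0)→(6, 4): d=(6,4) inclusive
  edge (6, 4)→(6, 10): d=(0,6) inclusive
    (0,0)@(1, 1): e=[4,2,30] → █
    (1,0)@(3, 1): e=[24,-6,18] → ·
    (0,1)@(1, 3): e=[-8,14,30] → ·
    (1,1)@(3, 3): e=[12,6,18] → █
    (2,1)@(5, 3): e=[32,-2,6] → ·
    (1,2)@(3, 5): e=[0,18,18] → █  [on edge]
    (2,2)@(5, 5): e=[20,10,6] → █
    (3,2)@(7, 5): e=[40,2,-6] → ·
    (1,3)@(3, 7): e=[-12,30,18] → ·
    (2,3)@(5, 7): e=[8,22,6] → █
    (3,3)@(7, 7): e=[28,14,-6] → ·
    (2,4)@(5, 9): e=[-4,34,6] → ·
  covered (5 px):
    █ · · ·
    · █ · ·
    · █ █ ·
    · · █ ·
    · · · ·

Result: 5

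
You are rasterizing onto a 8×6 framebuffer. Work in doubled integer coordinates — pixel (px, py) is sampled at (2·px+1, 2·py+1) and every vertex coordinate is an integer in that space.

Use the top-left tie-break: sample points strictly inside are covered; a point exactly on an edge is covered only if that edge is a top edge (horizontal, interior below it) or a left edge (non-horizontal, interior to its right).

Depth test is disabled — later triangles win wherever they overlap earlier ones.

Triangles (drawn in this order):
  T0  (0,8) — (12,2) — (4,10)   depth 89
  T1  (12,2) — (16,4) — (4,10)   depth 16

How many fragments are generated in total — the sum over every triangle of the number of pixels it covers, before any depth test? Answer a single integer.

T0:
  2·area = 48
  edge (0, 8)→(12, 2): d=(12,-6) top-left  bias=+0
  edge (12, 2)→(4, 10): d=(-8,8) right/bottom  bias=-1
  edge (4, 10)→(0, 8): d=(-4,-2) top-left  bias=+0
    (6,0)@(13, 1): e=[-6,0,54] → ·  [on edge]
    (5,1)@(11, 3): e=[6,0,42] → ·  [on edge]
    (3,2)@(7, 5): e=[6,16,26] → █
    (4,2)@(9, 5): e=[18,0,30] → ·  [on edge]
    (1,3)@(3, 7): e=[6,32,10] → █
    (2,3)@(5, 7): e=[18,16,14] → █
    (3,3)@(7, 7): e=[30,0,18] → ·  [on edge]
    (1,4)@(3, 9): e=[30,16,2] → █
    (2,4)@(5, 9): e=[42,0,6] → ·  [on edge]
    (1,5)@(3, 11): e=[54,0,-6] → ·  [on edge]
  covered (4 px):
    · · · · · · · ·
    · · · · · · · ·
    · · · █ · · · ·
    · █ █ · · · · ·
    · █ · · · · · ·
    · · · · · · · ·
T1:
  2·area = 48
  edge (12, 2)→(16, 4): d=(4,2) right/bottom  bias=-1
  edge (16, 4)→(4, 10): d=(-12,6) right/bottom  bias=-1
  edge (4, 10)→(12, 2): d=(8,-8) top-left  bias=+0
    (6,0)@(13, 1): e=[-6,54,0] → ·  [on edge]
    (5,1)@(11, 3): e=[6,42,0] → █  [on edge]
    (6,1)@(13, 3): e=[2,30,16] → █
    (7,1)@(15, 3): e=[-2,18,32] → ·
    (4,2)@(9, 5): e=[18,30,0] → █  [on edge]
    (7,2)@(15, 5): e=[6,-6,48] → ·
    (3,3)@(7, 7): e=[30,18,0] → █  [on edge]
    (5,3)@(11, 7): e=[22,-6,32] → ·
    (6,3)@(13, 7): e=[18,-18,48] → ·
    (2,4)@(5, 9): e=[42,6,0] → █  [on edge]
    (3,4)@(7, 9): e=[38,-6,16] → ·
    (4,4)@(9, 9): e=[34,-18,32] → ·
    (1,5)@(3, 11): e=[54,-6,0] → ·  [on edge]
  covered (8 px):
    · · · · · · · ·
    · · · · · █ █ ·
    · · · · █ █ █ ·
    · · · █ █ · · ·
    · · █ · · · · ·
    · · · · · · · ·

Answer: 12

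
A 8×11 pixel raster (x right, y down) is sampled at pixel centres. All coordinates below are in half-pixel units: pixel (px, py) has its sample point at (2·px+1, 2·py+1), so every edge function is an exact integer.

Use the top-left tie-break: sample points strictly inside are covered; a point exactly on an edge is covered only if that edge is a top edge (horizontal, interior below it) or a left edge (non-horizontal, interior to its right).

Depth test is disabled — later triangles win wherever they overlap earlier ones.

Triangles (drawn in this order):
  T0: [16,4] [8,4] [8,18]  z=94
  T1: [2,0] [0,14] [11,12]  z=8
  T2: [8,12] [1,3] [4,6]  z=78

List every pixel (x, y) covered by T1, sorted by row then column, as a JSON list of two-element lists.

T0:
  2·area = 112  (B↔C swapped to make it positive)
  edge (16, 4)→(8, 18): d=(-8,14) right/bottom  bias=-1
  edge (8, 18)→(8, 4): d=(0,-14) top-left  bias=+0
  edge (8, 4)→(16, 4): d=(8,0) top-left  bias=+0
    (4,2)@(9, 5): e=[90,14,8] → #
    (5,2)@(11, 5): e=[62,42,8] → #
    (6,2)@(13, 5): e=[34,70,8] → #
    (7,2)@(15, 5): e=[6,98,8] → #
    (4,3)@(9, 7): e=[74,14,24] → #
    (7,3)@(15, 7): e=[-10,98,24] → ·
    (4,4)@(9, 9): e=[58,14,40] → #
    (7,4)@(15, 9): e=[-26,98,40] → ·
    (4,5)@(9, 11): e=[42,14,56] → #
    (6,5)@(13, 11): e=[-14,70,56] → ·
    (4,6)@(9, 13): e=[26,14,72] → #
    (5,6)@(11, 13): e=[-2,42,72] → ·
  covered (14 px):
    · · · · · · · ·
    · · · · · · · ·
    · · · · # # # #
    · · · · # # # ·
    · · · · # # # ·
    · · · · # # · ·
    · · · · # · · ·
    · · · · # · · ·
    · · · · · · · ·
    · · · · · · · ·
    · · · · · · · ·
T1:
  2·area = 150  (B↔C swapped to make it positive)
  edge (2, 0)→(11, 12): d=(9,12) right/bottom  bias=-1
  edge (11, 12)→(0, 14): d=(-11,2) right/bottom  bias=-1
  edge (0, 14)→(2, 0): d=(2,-14) top-left  bias=+0
    (1,1)@(3, 3): e=[15,115,20] → #
    (2,1)@(5, 3): e=[-9,111,48] → ·
    (1,2)@(3, 5): e=[33,93,24] → #
    (2,2)@(5, 5): e=[9,89,52] → #
    (3,2)@(7, 5): e=[-15,85,80] → ·
    (0,3)@(1, 7): e=[75,75,0] → #  [on edge]
    (3,3)@(7, 7): e=[3,63,84] → #
    (4,3)@(9, 7): e=[-21,59,112] → ·
    (0,4)@(1, 9): e=[93,53,4] → #
    (4,4)@(9, 9): e=[-3,37,116] → ·
    (0,5)@(1, 11): e=[111,31,8] → #
    (4,5)@(9, 11): e=[15,15,120] → #
  covered (19 px):
    · · · · · · · ·
    · # · · · · · ·
    · # # · · · · ·
    # # # # · · · ·
    # # # # · · · ·
    # # # # # · · ·
    # # # · · · · ·
    · · · · · · · ·
    · · · · · · · ·
    · · · · · · · ·
    · · · · · · · ·
T2:
  2·area = 6
  edge (8, 12)→(1, 3): d=(-7,-9) top-left  bias=+0
  edge (1, 3)→(4, 6): d=(3,3) right/bottom  bias=-1
  edge (4, 6)→(8, 12): d=(4,6) right/bottom  bias=-1
    (0,1)@(1, 3): e=[0,0,6] → ·  [on edge]
    (1,2)@(3, 5): e=[4,0,2] → ·  [on edge]
    (2,3)@(5, 7): e=[8,0,-2] → ·  [on edge]
    (3,4)@(7, 9): e=[12,0,-6] → ·  [on edge]
    (4,5)@(9, 11): e=[16,0,-10] → ·  [on edge]
    (5,6)@(11, 13): e=[20,0,-14] → ·  [on edge]
    (6,7)@(13, 15): e=[24,0,-18] → ·  [on edge]
    (7,8)@(15, 17): e=[28,0,-22] → ·  [on edge]
    (7,10)@(15, 21): e=[0,12,-6] → ·  [on edge]
  covered (0 px):
    · · · · · · · ·
    · · · · · · · ·
    · · · · · · · ·
    · · · · · · · ·
    · · · · · · · ·
    · · · · · · · ·
    · · · · · · · ·
    · · · · · · · ·
    · · · · · · · ·
    · · · · · · · ·
    · · · · · · · ·

Result: [[1,1],[1,2],[2,2],[0,3],[1,3],[2,3],[3,3],[0,4],[1,4],[2,4],[3,4],[0,5],[1,5],[2,5],[3,5],[4,5],[0,6],[1,6],[2,6]]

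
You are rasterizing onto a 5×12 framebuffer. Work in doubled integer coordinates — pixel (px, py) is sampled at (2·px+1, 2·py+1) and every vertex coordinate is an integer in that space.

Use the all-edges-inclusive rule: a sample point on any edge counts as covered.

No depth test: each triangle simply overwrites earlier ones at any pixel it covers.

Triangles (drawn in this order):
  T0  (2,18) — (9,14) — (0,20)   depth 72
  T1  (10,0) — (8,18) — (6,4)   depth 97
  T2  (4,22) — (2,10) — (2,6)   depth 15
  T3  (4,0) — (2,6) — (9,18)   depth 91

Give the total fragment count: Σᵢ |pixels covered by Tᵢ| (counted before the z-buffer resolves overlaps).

T0:
  2·area = 6
  edge (2, 18)→(9, 14): d=(7,-4) inclusive
  edge (9, 14)→(0, 20): d=(-9,6) inclusive
  edge (0, 20)→(2, 18): d=(2,-2) inclusive
    (4,5)@(9, 11): e=[-21,27,0] → ·  [on edge]
    (3,6)@(7, 13): e=[-15,21,0] → ·  [on edge]
    (2,7)@(5, 15): e=[-9,15,0] → ·  [on edge]
    (1,8)@(3, 17): e=[-3,9,0] → ·  [on edge]
    (0,9)@(1, 19): e=[3,3,0] → #  [on edge]
    (1,9)@(3, 19): e=[11,-9,4] → ·
    (0,10)@(1, 21): e=[17,-15,4] → ·
  covered (1 px):
    · · · · ·
    · · · · ·
    · · · · ·
    · · · · ·
    · · · · ·
    · · · · ·
    · · · · ·
    · · · · ·
    · · · · ·
    # · · · ·
    · · · · ·
    · · · · ·
T1:
  2·area = 64
  edge (10, 0)→(8, 18): d=(-2,18) inclusive
  edge (8, 18)→(6, 4): d=(-2,-14) inclusive
  edge (6, 4)→(10, 0): d=(4,-4) inclusive
    (4,0)@(9, 1): e=[16,48,0] → #  [on edge]
    (3,1)@(7, 3): e=[48,16,0] → #  [on edge]
    (2,2)@(5, 5): e=[80,-16,0] → ·  [on edge]
    (3,2)@(7, 5): e=[44,12,8] → #
    (1,3)@(3, 7): e=[112,-48,0] → ·  [on edge]
    (3,3)@(7, 7): e=[40,8,16] → #
    (0,4)@(1, 9): e=[144,-80,0] → ·  [on edge]
    (3,4)@(7, 9): e=[36,4,24] → #
    (4,4)@(9, 9): e=[0,32,32] → #  [on edge]
    (3,5)@(7, 11): e=[32,0,32] → #  [on edge]
    (4,5)@(9, 11): e=[-4,28,40] → ·
    (3,6)@(7, 13): e=[28,-4,40] → ·
  covered (10 px):
    · · · · #
    · · · # #
    · · · # #
    · · · # #
    · · · # #
    · · · # ·
    · · · · ·
    · · · · ·
    · · · · ·
    · · · · ·
    · · · · ·
    · · · · ·
T2:
  2·area = 8
  edge (4, 22)→(2, 10): d=(-2,-12) inclusive
  edge (2, 10)→(2, 6): d=(0,-4) inclusive
  edge (2, 6)→(4, 22): d=(2,16) inclusive
    (1,7)@(3, 15): e=[2,4,2] → #
    (2,7)@(5, 15): e=[26,12,-30] → ·
    (1,8)@(3, 17): e=[-2,4,6] → ·
  covered (1 px):
    · · · · ·
    · · · · ·
    · · · · ·
    · · · · ·
    · · · · ·
    · · · · ·
    · · · · ·
    · # · · ·
    · · · · ·
    · · · · ·
    · · · · ·
    · · · · ·
T3:
  2·area = 66  (B↔C swapped to make it positive)
  edge (4, 0)→(9, 18): d=(5,18) inclusive
  edge (9, 18)→(2, 6): d=(-7,-12) inclusive
  edge (2, 6)→(4, 0): d=(2,-6) inclusive
    (1,1)@(3, 3): e=[33,33,0] → #  [on edge]
    (2,1)@(5, 3): e=[-3,57,12] → ·
    (1,2)@(3, 5): e=[43,19,4] → #
    (2,2)@(5, 5): e=[7,43,16] → #
    (3,2)@(7, 5): e=[-29,67,28] → ·
    (1,3)@(3, 7): e=[53,5,8] → #
    (3,3)@(7, 7): e=[-19,53,32] → ·
    (0,4)@(1, 9): e=[99,-33,0] → ·  [on edge]
    (1,4)@(3, 9): e=[63,-9,12] → ·
    (2,4)@(5, 9): e=[27,15,24] → #
    (3,4)@(7, 9): e=[-9,39,36] → ·
    (2,5)@(5, 11): e=[37,1,28] → #
  covered (9 px):
    · · · · ·
    · # · · ·
    · # # · ·
    · # # · ·
    · · # · ·
    · · # # ·
    · · · # ·
    · · · · ·
    · · · · ·
    · · · · ·
    · · · · ·
    · · · · ·

Result: 21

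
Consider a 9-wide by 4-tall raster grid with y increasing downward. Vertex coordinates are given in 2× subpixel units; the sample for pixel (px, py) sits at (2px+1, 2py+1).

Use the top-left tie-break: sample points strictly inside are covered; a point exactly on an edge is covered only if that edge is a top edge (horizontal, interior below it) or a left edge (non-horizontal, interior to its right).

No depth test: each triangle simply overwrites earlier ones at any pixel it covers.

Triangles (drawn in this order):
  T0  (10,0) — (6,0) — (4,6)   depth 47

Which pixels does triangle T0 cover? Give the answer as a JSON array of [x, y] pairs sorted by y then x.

T0:
  2·area = 24  (B↔C swapped to make it positive)
  edge (10, 0)→(4, 6): d=(-6,6) right/bottom  bias=-1
  edge (4, 6)→(6, 0): d=(2,-6) top-left  bias=+0
  edge (6, 0)→(10, 0): d=(4,0) top-left  bias=+0
    (3,0)@(7, 1): e=[12,8,4] → █
    (4,0)@(9, 1): e=[0,20,4] → ·  [on edge]
    (2,1)@(5, 3): e=[12,0,12] → █  [on edge]
    (3,1)@(7, 3): e=[0,12,12] → ·  [on edge]
    (2,2)@(5, 5): e=[0,4,20] → ·  [on edge]
    (1,3)@(3, 7): e=[0,-4,28] → ·  [on edge]
  covered (2 px):
    · · · █ · · · · ·
    · · █ · · · · · ·
    · · · · · · · · ·
    · · · · · · · · ·

Answer: [[3,0],[2,1]]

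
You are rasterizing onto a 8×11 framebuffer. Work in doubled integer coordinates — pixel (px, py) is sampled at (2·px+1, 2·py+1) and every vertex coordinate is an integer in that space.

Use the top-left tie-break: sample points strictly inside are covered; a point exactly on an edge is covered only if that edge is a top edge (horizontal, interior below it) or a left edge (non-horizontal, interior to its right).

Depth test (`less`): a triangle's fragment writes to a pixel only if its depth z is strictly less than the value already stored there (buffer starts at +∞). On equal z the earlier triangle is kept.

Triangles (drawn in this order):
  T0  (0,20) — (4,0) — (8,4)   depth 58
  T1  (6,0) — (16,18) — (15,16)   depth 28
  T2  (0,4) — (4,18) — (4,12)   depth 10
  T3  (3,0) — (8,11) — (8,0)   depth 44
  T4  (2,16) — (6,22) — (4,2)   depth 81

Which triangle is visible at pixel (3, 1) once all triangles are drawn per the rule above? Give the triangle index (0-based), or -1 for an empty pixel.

T0:
  2·area = 96
  edge (0, 20)→(4, 0): d=(4,-20) top-left  bias=+0
  edge (4, 0)→(8, 4): d=(4,4) right/bottom  bias=-1
  edge (8, 4)→(0, 20): d=(-8,16) right/bottom  bias=-1
    (2,0)@(5, 1): e=[24,0,72] → ·  [on edge]
    (2,1)@(5, 3): e=[32,8,56] → #
    (3,1)@(7, 3): e=[72,0,24] → ·  [on edge]
    (1,2)@(3, 5): e=[0,24,72] → #  [on edge]
    (3,2)@(7, 5): e=[80,8,8] → #
    (4,2)@(9, 5): e=[120,0,-24] → ·  [on edge]
    (1,3)@(3, 7): e=[8,32,56] → #
    (3,3)@(7, 7): e=[88,16,-8] → ·
    (5,3)@(11, 7): e=[168,0,-72] → ·  [on edge]
    (1,4)@(3, 9): e=[16,40,40] → #
    (3,4)@(7, 9): e=[96,24,-24] → ·
    (6,4)@(13, 9): e=[216,0,-120] → ·  [on edge]
    (7,5)@(15, 11): e=[264,0,-168] → ·  [on edge]
    (0,7)@(1, 15): e=[0,72,24] → #  [on edge]
  covered (12 px):
    · · · · · · · ·
    · · # · · · · ·
    · # # # · · · ·
    · # # · · · · ·
    · # # · · · · ·
    · # · · · · · ·
    · # · · · · · ·
    # · · · · · · ·
    # · · · · · · ·
    · · · · · · · ·
    · · · · · · · ·
T1:
  2·area = 2  (B↔C swapped to make it positive)
  edge (6, 0)→(15, 16): d=(9,16) right/bottom  bias=-1
  edge (15, 16)→(16, 18): d=(1,2) right/bottom  bias=-1
  edge (16, 18)→(6, 0): d=(-10,-18) top-left  bias=+0
    (5,4)@(11, 9): e=[1,1,0] → #  [on edge]
    (6,4)@(13, 9): e=[-31,-3,36] → ·
    (5,5)@(11, 11): e=[19,3,-20] → ·
  covered (1 px):
    · · · · · · · ·
    · · · · · · · ·
    · · · · · · · ·
    · · · · · · · ·
    · · · · · # · ·
    · · · · · · · ·
    · · · · · · · ·
    · · · · · · · ·
    · · · · · · · ·
    · · · · · · · ·
    · · · · · · · ·
T2:
  2·area = 24  (B↔C swapped to make it positive)
  edge (0, 4)→(4, 12): d=(4,8) right/bottom  bias=-1
  edge (4, 12)→(4, 18): d=(0,6) right/bottom  bias=-1
  edge (4, 18)→(0, 4): d=(-4,-14) top-left  bias=+0
    (0,3)@(1, 7): e=[4,18,2] → #
    (1,3)@(3, 7): e=[-12,6,30] → ·
    (0,4)@(1, 9): e=[12,18,-6] → ·
    (1,5)@(3, 11): e=[4,6,14] → #
    (2,5)@(5, 11): e=[-12,-6,42] → ·
    (1,6)@(3, 13): e=[12,6,6] → #
    (2,6)@(5, 13): e=[-4,-6,34] → ·
    (1,7)@(3, 15): e=[20,6,-2] → ·
  covered (3 px):
    · · · · · · · ·
    · · · · · · · ·
    · · · · · · · ·
    # · · · · · · ·
    · · · · · · · ·
    · # · · · · · ·
    · # · · · · · ·
    · · · · · · · ·
    · · · · · · · ·
    · · · · · · · ·
    · · · · · · · ·
T3:
  2·area = 55  (B↔C swapped to make it positive)
  edge (3, 0)→(8, 0): d=(5,0) top-left  bias=+0
  edge (8, 0)→(8, 11): d=(0,11) right/bottom  bias=-1
  edge (8, 11)→(3, 0): d=(-5,-11) top-left  bias=+0
    (2,0)@(5, 1): e=[5,33,17] → #
    (3,0)@(7, 1): e=[5,11,39] → #
    (4,0)@(9, 1): e=[5,-11,61] → ·
    (2,1)@(5, 3): e=[15,33,7] → #
    (4,1)@(9, 3): e=[15,-11,51] → ·
    (2,2)@(5, 5): e=[25,33,-3] → ·
    (3,2)@(7, 5): e=[25,11,19] → #
    (4,2)@(9, 5): e=[25,-11,41] → ·
    (3,3)@(7, 7): e=[35,11,9] → #
    (4,3)@(9, 7): e=[35,-11,31] → ·
    (3,4)@(7, 9): e=[45,11,-1] → ·
  covered (6 px):
    · · # # · · · ·
    · · # # · · · ·
    · · · # · · · ·
    · · · # · · · ·
    · · · · · · · ·
    · · · · · · · ·
    · · · · · · · ·
    · · · · · · · ·
    · · · · · · · ·
    · · · · · · · ·
    · · · · · · · ·
T4:
  2·area = 68  (B↔C swapped to make it positive)
  edge (2, 16)→(4, 2): d=(2,-14) top-left  bias=+0
  edge (4, 2)→(6, 22): d=(2,20) right/bottom  bias=-1
  edge (6, 22)→(2, 16): d=(-4,-6) top-left  bias=+0
    (1,4)@(3, 9): e=[0,34,34] → #  [on edge]
    (2,4)@(5, 9): e=[28,-6,46] → ·
    (1,5)@(3, 11): e=[4,38,26] → #
    (2,5)@(5, 11): e=[32,-2,38] → ·
    (1,6)@(3, 13): e=[8,42,18] → #
    (2,6)@(5, 13): e=[36,2,30] → #
    (3,6)@(7, 13): e=[64,-38,42] → ·
    (1,7)@(3, 15): e=[12,46,10] → #
    (3,7)@(7, 15): e=[68,-34,34] → ·
    (1,8)@(3, 17): e=[16,50,2] → #
    (3,8)@(7, 17): e=[72,-30,26] → ·
    (1,9)@(3, 19): e=[20,54,-6] → ·
  covered (9 px):
    · · · · · · · ·
    · · · · · · · ·
    · · · · · · · ·
    · · · · · · · ·
    · # · · · · · ·
    · # · · · · · ·
    · # # · · · · ·
    · # # · · · · ·
    · # # · · · · ·
    · · # · · · · ·
    · · · · · · · ·

Z-buffer (winner per pixel, '.' = empty):
  . . 3 3 . . . .
  . . 3 3 . . . .
  . 0 0 3 . . . .
  2 0 0 3 . . . .
  . 0 0 . . 1 . .
  . 2 . . . . . .
  . 2 4 . . . . .
  0 4 4 . . . . .
  0 4 4 . . . . .
  . . 4 . . . . .
  . . . . . . . .

Final: 3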